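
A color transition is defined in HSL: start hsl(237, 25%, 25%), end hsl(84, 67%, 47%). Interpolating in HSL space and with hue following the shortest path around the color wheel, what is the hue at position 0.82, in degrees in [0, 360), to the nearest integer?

112

Hue arc: Δh = 84 − 237 = -153° (|Δh| ≤ 180, already the shorter path).
H = 237 + 0.82 × (-153) = 111.54 → 112°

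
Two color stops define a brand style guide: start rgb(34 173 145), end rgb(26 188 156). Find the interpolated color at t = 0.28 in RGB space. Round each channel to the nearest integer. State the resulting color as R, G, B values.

R = 34 + 0.28 × (26 − 34) = 34 + 0.28 × -8 = 31.76 → 32
G = 173 + 0.28 × (188 − 173) = 173 + 0.28 × 15 = 177.2 → 177
B = 145 + 0.28 × (156 − 145) = 145 + 0.28 × 11 = 148.08 → 148

(32, 177, 148)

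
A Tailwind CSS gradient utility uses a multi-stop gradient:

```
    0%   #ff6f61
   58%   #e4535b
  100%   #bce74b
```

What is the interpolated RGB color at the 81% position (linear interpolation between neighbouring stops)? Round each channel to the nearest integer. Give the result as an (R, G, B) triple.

81% lies between the 58% and 100% stops, so the local fraction is t = (81 − 58)/(100 − 58) = 23/42 ≈ 0.5476.
#e4535b → (228, 83, 91); #bce74b → (188, 231, 75).
R = 228 + 0.5476 × (188 − 228) = 206.096 → 206
G = 83 + 0.5476 × (231 − 83) = 164.045 → 164
B = 91 + 0.5476 × (75 − 91) = 82.238 → 82

(206, 164, 82)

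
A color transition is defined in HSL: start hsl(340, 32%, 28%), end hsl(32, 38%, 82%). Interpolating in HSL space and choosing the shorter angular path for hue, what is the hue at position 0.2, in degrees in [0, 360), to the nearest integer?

350

Hue: 32 − 340 = -308°, but |-308| > 180 so the shorter arc goes the other way: Δh = -308 + 360 = 52°.
H = 340 + 0.2 × (52) = 350.4 → 350°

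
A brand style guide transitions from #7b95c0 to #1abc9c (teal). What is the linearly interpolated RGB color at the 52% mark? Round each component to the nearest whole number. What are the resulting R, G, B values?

(73, 169, 173)

#7b95c0 → (123, 149, 192); #1abc9c → (26, 188, 156).
52% corresponds to t = 0.52.
R = 123 + 0.52 × (26 − 123) = 123 + 0.52 × -97 = 72.56 → 73
G = 149 + 0.52 × (188 − 149) = 149 + 0.52 × 39 = 169.28 → 169
B = 192 + 0.52 × (156 − 192) = 192 + 0.52 × -36 = 173.28 → 173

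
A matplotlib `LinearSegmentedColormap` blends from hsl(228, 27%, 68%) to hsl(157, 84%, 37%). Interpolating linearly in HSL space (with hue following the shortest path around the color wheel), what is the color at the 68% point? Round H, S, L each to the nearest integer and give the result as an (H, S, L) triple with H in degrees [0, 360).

(180, 66, 47)

Hue arc: Δh = 157 − 228 = -71° (|Δh| ≤ 180, already the shorter path).
H = 228 + 0.68 × (-71) = 179.72 → 180°
S = 27 + 0.68 × (84 − 27) = 65.76 → 66%
L = 68 + 0.68 × (37 − 68) = 46.92 → 47%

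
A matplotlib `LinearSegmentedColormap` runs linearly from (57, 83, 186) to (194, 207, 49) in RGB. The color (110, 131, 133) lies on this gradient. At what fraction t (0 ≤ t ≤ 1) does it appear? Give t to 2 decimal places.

0.39

Invert the lerp on the R channel (largest span, 137): t = (110 − 57) / (194 − 57) = 53/137 = 0.38686.
Check on G: (131 − 83)/(207 − 83) = 0.3871 ✓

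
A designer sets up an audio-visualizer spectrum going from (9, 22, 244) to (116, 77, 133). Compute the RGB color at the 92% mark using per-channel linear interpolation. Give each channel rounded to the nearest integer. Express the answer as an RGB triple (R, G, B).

(107, 73, 142)

92% corresponds to t = 0.92.
R = 9 + 0.92 × (116 − 9) = 9 + 0.92 × 107 = 107.44 → 107
G = 22 + 0.92 × (77 − 22) = 22 + 0.92 × 55 = 72.6 → 73
B = 244 + 0.92 × (133 − 244) = 244 + 0.92 × -111 = 141.88 → 142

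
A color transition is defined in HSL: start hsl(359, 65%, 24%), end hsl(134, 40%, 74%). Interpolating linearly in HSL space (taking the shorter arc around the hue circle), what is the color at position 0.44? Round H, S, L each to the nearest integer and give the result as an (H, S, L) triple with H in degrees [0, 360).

Hue: 134 − 359 = -225°, but |-225| > 180 so the shorter arc goes the other way: Δh = -225 + 360 = 135°.
H = 359 + 0.44 × (135) = 418.4 → 418 → 418 mod 360 = 58°
S = 65 + 0.44 × (40 − 65) = 54 → 54%
L = 24 + 0.44 × (74 − 24) = 46 → 46%

(58, 54, 46)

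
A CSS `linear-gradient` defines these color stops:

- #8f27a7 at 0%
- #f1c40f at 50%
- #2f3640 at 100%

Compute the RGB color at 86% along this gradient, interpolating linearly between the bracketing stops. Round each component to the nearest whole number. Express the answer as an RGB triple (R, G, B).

86% lies between the 50% and 100% stops, so the local fraction is t = (86 − 50)/(100 − 50) = 36/50 ≈ 0.72.
#f1c40f → (241, 196, 15); #2f3640 → (47, 54, 64).
R = 241 + 0.72 × (47 − 241) = 101.32 → 101
G = 196 + 0.72 × (54 − 196) = 93.76 → 94
B = 15 + 0.72 × (64 − 15) = 50.28 → 50

(101, 94, 50)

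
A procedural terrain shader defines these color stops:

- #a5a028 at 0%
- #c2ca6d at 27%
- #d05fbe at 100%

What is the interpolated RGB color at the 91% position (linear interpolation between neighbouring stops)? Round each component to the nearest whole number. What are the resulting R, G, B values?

91% lies between the 27% and 100% stops, so the local fraction is t = (91 − 27)/(100 − 27) = 64/73 ≈ 0.8767.
#c2ca6d → (194, 202, 109); #d05fbe → (208, 95, 190).
R = 194 + 0.8767 × (208 − 194) = 206.274 → 206
G = 202 + 0.8767 × (95 − 202) = 108.193 → 108
B = 109 + 0.8767 × (190 − 109) = 180.013 → 180

(206, 108, 180)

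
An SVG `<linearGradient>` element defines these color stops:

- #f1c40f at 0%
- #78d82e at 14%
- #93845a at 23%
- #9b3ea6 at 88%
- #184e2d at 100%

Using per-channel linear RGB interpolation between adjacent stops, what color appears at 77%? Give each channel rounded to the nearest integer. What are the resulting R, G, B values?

77% lies between the 23% and 88% stops, so the local fraction is t = (77 − 23)/(88 − 23) = 54/65 ≈ 0.8308.
#93845a → (147, 132, 90); #9b3ea6 → (155, 62, 166).
R = 147 + 0.8308 × (155 − 147) = 153.646 → 154
G = 132 + 0.8308 × (62 − 132) = 73.844 → 74
B = 90 + 0.8308 × (166 − 90) = 153.141 → 153

(154, 74, 153)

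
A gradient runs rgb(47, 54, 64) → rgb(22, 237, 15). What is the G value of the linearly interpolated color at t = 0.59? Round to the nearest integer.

G = 54 + 0.59 × (237 − 54) = 161.97 → 162

162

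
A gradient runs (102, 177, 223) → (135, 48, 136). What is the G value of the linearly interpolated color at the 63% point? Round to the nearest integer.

G = 177 + 0.63 × (48 − 177) = 95.73 → 96

96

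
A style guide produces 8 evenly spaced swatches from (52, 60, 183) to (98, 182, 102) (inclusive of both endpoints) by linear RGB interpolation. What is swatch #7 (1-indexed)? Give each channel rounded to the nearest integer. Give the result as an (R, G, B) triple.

With 8 swatches and endpoints inclusive, swatch 7 sits at t = (7 − 1)/(8 − 1) = 6/7 ≈ 0.8571.
R = 52 + 0.8571 × (98 − 52) = 91.427 → 91
G = 60 + 0.8571 × (182 − 60) = 164.566 → 165
B = 183 + 0.8571 × (102 − 183) = 113.575 → 114

(91, 165, 114)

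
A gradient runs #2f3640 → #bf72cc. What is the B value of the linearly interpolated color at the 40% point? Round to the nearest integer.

B₁ = 64 (from #2f3640), B₂ = 204 (from #bf72cc).
B = 64 + 0.4 × (204 − 64) = 120 → 120

120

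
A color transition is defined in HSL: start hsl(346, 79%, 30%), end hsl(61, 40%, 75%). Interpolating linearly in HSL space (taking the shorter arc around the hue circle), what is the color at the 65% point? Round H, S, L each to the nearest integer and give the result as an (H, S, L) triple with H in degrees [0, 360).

(35, 54, 59)

Hue: 61 − 346 = -285°, but |-285| > 180 so the shorter arc goes the other way: Δh = -285 + 360 = 75°.
H = 346 + 0.65 × (75) = 394.75 → 395 → 395 mod 360 = 35°
S = 79 + 0.65 × (40 − 79) = 53.65 → 54%
L = 30 + 0.65 × (75 − 30) = 59.25 → 59%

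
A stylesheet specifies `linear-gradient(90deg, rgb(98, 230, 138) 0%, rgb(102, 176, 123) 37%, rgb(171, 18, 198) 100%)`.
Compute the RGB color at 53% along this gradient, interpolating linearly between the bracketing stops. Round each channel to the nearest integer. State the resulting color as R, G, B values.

(120, 136, 142)

53% lies between the 37% and 100% stops, so the local fraction is t = (53 − 37)/(100 − 37) = 16/63 ≈ 0.254.
R = 102 + 0.254 × (171 − 102) = 119.526 → 120
G = 176 + 0.254 × (18 − 176) = 135.868 → 136
B = 123 + 0.254 × (198 − 123) = 142.05 → 142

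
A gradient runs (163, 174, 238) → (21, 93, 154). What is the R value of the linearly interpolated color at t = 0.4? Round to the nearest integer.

R = 163 + 0.4 × (21 − 163) = 106.2 → 106

106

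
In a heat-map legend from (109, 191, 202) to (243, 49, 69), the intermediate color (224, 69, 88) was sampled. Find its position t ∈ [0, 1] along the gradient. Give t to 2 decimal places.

Invert the lerp on the G channel (largest span, 142): t = (69 − 191) / (49 − 191) = -122/-142 = 0.85915.
Check on R: (224 − 109)/(243 − 109) = 0.8582 ✓

0.86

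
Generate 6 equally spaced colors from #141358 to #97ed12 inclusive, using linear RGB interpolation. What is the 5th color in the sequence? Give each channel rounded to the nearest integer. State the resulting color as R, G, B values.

With 6 swatches and endpoints inclusive, swatch 5 sits at t = (5 − 1)/(6 − 1) = 4/5 ≈ 0.8.
#141358 → (20, 19, 88); #97ed12 → (151, 237, 18).
R = 20 + 0.8 × (151 − 20) = 124.8 → 125
G = 19 + 0.8 × (237 − 19) = 193.4 → 193
B = 88 + 0.8 × (18 − 88) = 32 → 32

(125, 193, 32)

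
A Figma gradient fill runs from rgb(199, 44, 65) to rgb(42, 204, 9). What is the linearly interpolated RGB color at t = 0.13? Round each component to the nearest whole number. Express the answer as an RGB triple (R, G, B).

(179, 65, 58)

R = 199 + 0.13 × (42 − 199) = 199 + 0.13 × -157 = 178.59 → 179
G = 44 + 0.13 × (204 − 44) = 44 + 0.13 × 160 = 64.8 → 65
B = 65 + 0.13 × (9 − 65) = 65 + 0.13 × -56 = 57.72 → 58
So the blended color is (179, 65, 58), about #b3413a.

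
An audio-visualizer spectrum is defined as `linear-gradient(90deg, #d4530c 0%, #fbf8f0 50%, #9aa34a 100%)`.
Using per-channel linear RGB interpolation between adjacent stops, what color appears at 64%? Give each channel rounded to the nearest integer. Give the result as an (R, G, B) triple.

(224, 224, 194)

64% lies between the 50% and 100% stops, so the local fraction is t = (64 − 50)/(100 − 50) = 14/50 ≈ 0.28.
#fbf8f0 → (251, 248, 240); #9aa34a → (154, 163, 74).
R = 251 + 0.28 × (154 − 251) = 223.84 → 224
G = 248 + 0.28 × (163 − 248) = 224.2 → 224
B = 240 + 0.28 × (74 − 240) = 193.52 → 194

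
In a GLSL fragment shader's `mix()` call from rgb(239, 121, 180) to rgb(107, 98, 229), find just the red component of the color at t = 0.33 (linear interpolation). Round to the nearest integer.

195

R = 239 + 0.33 × (107 − 239) = 195.44 → 195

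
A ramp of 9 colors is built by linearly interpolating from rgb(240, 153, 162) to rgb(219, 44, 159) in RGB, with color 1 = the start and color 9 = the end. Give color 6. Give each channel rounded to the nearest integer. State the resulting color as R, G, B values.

With 9 swatches and endpoints inclusive, swatch 6 sits at t = (6 − 1)/(9 − 1) = 5/8 ≈ 0.625.
R = 240 + 0.625 × (219 − 240) = 226.875 → 227
G = 153 + 0.625 × (44 − 153) = 84.875 → 85
B = 162 + 0.625 × (159 − 162) = 160.125 → 160

(227, 85, 160)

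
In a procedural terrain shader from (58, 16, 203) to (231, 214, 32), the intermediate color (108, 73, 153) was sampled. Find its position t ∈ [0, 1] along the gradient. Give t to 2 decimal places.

0.29

Invert the lerp on the G channel (largest span, 198): t = (73 − 16) / (214 − 16) = 57/198 = 0.28788.
Check on R: (108 − 58)/(231 − 58) = 0.289 ✓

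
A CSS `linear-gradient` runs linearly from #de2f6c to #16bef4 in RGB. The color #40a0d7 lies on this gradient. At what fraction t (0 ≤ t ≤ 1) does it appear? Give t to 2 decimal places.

Invert the lerp on the R channel (largest span, 200): t = (64 − 222) / (22 − 222) = -158/-200 = 0.79.
Check on G: (160 − 47)/(190 − 47) = 0.7902 ✓

0.79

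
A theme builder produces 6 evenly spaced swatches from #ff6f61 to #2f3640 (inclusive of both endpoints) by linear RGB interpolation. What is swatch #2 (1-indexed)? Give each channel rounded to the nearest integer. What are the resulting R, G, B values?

(213, 100, 90)

With 6 swatches and endpoints inclusive, swatch 2 sits at t = (2 − 1)/(6 − 1) = 1/5 ≈ 0.2.
#ff6f61 → (255, 111, 97); #2f3640 → (47, 54, 64).
R = 255 + 0.2 × (47 − 255) = 213.4 → 213
G = 111 + 0.2 × (54 − 111) = 99.6 → 100
B = 97 + 0.2 × (64 − 97) = 90.4 → 90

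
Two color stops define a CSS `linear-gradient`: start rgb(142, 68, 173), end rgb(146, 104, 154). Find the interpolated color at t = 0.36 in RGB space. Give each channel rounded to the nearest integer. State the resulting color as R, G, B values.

(143, 81, 166)

R = 142 + 0.36 × (146 − 142) = 142 + 0.36 × 4 = 143.44 → 143
G = 68 + 0.36 × (104 − 68) = 68 + 0.36 × 36 = 80.96 → 81
B = 173 + 0.36 × (154 − 173) = 173 + 0.36 × -19 = 166.16 → 166
So the blended color is (143, 81, 166), about #8f51a6.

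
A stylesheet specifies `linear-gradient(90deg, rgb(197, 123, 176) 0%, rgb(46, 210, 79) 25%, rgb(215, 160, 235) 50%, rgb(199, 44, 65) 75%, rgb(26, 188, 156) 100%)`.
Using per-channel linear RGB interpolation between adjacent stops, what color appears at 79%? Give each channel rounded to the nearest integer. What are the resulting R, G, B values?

79% lies between the 75% and 100% stops, so the local fraction is t = (79 − 75)/(100 − 75) = 4/25 ≈ 0.16.
R = 199 + 0.16 × (26 − 199) = 171.32 → 171
G = 44 + 0.16 × (188 − 44) = 67.04 → 67
B = 65 + 0.16 × (156 − 65) = 79.56 → 80

(171, 67, 80)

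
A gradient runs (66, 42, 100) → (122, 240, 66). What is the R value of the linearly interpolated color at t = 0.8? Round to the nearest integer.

R = 66 + 0.8 × (122 − 66) = 110.8 → 111

111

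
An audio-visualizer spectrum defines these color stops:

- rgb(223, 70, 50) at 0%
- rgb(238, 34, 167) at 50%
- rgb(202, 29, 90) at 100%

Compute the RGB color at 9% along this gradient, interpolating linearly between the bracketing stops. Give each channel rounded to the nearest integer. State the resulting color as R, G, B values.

(226, 64, 71)

9% lies between the 0% and 50% stops, so the local fraction is t = (9 − 0)/(50 − 0) = 9/50 ≈ 0.18.
R = 223 + 0.18 × (238 − 223) = 225.7 → 226
G = 70 + 0.18 × (34 − 70) = 63.52 → 64
B = 50 + 0.18 × (167 − 50) = 71.06 → 71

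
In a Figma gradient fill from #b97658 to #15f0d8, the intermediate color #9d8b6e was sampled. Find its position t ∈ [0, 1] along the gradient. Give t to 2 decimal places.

0.17

Invert the lerp on the R channel (largest span, 164): t = (157 − 185) / (21 − 185) = -28/-164 = 0.17073.
Check on G: (139 − 118)/(240 − 118) = 0.1721 ✓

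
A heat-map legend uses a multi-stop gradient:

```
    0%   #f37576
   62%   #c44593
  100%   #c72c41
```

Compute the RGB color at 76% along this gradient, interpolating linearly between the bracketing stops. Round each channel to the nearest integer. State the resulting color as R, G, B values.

76% lies between the 62% and 100% stops, so the local fraction is t = (76 − 62)/(100 − 62) = 14/38 ≈ 0.3684.
#c44593 → (196, 69, 147); #c72c41 → (199, 44, 65).
R = 196 + 0.3684 × (199 − 196) = 197.105 → 197
G = 69 + 0.3684 × (44 − 69) = 59.79 → 60
B = 147 + 0.3684 × (65 − 147) = 116.791 → 117

(197, 60, 117)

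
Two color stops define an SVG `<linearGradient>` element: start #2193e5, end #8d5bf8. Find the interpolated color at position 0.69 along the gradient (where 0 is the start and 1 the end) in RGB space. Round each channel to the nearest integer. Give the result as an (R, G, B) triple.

(108, 108, 242)

#2193e5 → (33, 147, 229); #8d5bf8 → (141, 91, 248).
R = 33 + 0.69 × (141 − 33) = 33 + 0.69 × 108 = 107.52 → 108
G = 147 + 0.69 × (91 − 147) = 147 + 0.69 × -56 = 108.36 → 108
B = 229 + 0.69 × (248 − 229) = 229 + 0.69 × 19 = 242.11 → 242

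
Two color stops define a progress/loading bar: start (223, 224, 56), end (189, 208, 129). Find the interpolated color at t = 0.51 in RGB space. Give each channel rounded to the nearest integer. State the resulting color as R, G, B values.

(206, 216, 93)

R = 223 + 0.51 × (189 − 223) = 223 + 0.51 × -34 = 205.66 → 206
G = 224 + 0.51 × (208 − 224) = 224 + 0.51 × -16 = 215.84 → 216
B = 56 + 0.51 × (129 − 56) = 56 + 0.51 × 73 = 93.23 → 93
So the blended color is (206, 216, 93), about #ced85d.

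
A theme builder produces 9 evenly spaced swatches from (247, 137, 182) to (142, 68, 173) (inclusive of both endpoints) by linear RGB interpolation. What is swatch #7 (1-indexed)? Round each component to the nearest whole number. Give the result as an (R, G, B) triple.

(168, 85, 175)

With 9 swatches and endpoints inclusive, swatch 7 sits at t = (7 − 1)/(9 − 1) = 6/8 ≈ 0.75.
R = 247 + 0.75 × (142 − 247) = 168.25 → 168
G = 137 + 0.75 × (68 − 137) = 85.25 → 85
B = 182 + 0.75 × (173 − 182) = 175.25 → 175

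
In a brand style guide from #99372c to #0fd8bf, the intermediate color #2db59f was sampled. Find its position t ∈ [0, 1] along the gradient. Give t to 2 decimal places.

0.78

Invert the lerp on the G channel (largest span, 161): t = (181 − 55) / (216 − 55) = 126/161 = 0.78261.
Check on R: (45 − 153)/(15 − 153) = 0.7826 ✓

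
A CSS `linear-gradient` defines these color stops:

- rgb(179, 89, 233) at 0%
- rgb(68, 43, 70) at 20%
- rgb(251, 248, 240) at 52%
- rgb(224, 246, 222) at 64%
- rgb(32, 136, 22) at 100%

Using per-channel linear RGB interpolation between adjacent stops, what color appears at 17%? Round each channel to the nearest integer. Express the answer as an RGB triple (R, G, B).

17% lies between the 0% and 20% stops, so the local fraction is t = (17 − 0)/(20 − 0) = 17/20 ≈ 0.85.
R = 179 + 0.85 × (68 − 179) = 84.65 → 85
G = 89 + 0.85 × (43 − 89) = 49.9 → 50
B = 233 + 0.85 × (70 − 233) = 94.45 → 94

(85, 50, 94)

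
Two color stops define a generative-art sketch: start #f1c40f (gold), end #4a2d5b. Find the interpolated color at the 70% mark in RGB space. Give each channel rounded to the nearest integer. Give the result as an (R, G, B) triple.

(124, 90, 68)

#f1c40f → (241, 196, 15); #4a2d5b → (74, 45, 91).
70% corresponds to t = 0.7.
R = 241 + 0.7 × (74 − 241) = 241 + 0.7 × -167 = 124.1 → 124
G = 196 + 0.7 × (45 − 196) = 196 + 0.7 × -151 = 90.3 → 90
B = 15 + 0.7 × (91 − 15) = 15 + 0.7 × 76 = 68.2 → 68
So the blended color is (124, 90, 68), about #7c5a44.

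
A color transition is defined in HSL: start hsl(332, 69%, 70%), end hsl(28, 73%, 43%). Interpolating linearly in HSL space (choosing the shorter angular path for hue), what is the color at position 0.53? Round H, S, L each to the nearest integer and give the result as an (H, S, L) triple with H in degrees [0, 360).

Hue: 28 − 332 = -304°, but |-304| > 180 so the shorter arc goes the other way: Δh = -304 + 360 = 56°.
H = 332 + 0.53 × (56) = 361.68 → 362 → 362 mod 360 = 2°
S = 69 + 0.53 × (73 − 69) = 71.12 → 71%
L = 70 + 0.53 × (43 − 70) = 55.69 → 56%

(2, 71, 56)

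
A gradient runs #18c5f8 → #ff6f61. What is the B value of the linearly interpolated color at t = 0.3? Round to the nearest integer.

B₁ = 248 (from #18c5f8), B₂ = 97 (from #ff6f61).
B = 248 + 0.3 × (97 − 248) = 202.7 → 203

203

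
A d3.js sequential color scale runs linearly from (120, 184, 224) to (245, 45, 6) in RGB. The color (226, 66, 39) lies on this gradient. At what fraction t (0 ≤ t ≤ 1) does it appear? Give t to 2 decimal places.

Invert the lerp on the B channel (largest span, 218): t = (39 − 224) / (6 − 224) = -185/-218 = 0.84862.
Check on R: (226 − 120)/(245 − 120) = 0.848 ✓

0.85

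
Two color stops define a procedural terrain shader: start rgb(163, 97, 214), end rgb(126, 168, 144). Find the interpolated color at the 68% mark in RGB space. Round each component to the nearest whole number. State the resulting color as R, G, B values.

68% corresponds to t = 0.68.
R = 163 + 0.68 × (126 − 163) = 163 + 0.68 × -37 = 137.84 → 138
G = 97 + 0.68 × (168 − 97) = 97 + 0.68 × 71 = 145.28 → 145
B = 214 + 0.68 × (144 − 214) = 214 + 0.68 × -70 = 166.4 → 166

(138, 145, 166)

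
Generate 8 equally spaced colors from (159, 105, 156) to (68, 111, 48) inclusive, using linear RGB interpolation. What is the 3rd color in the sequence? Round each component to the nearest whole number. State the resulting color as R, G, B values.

(133, 107, 125)

With 8 swatches and endpoints inclusive, swatch 3 sits at t = (3 − 1)/(8 − 1) = 2/7 ≈ 0.2857.
R = 159 + 0.2857 × (68 − 159) = 133.001 → 133
G = 105 + 0.2857 × (111 − 105) = 106.714 → 107
B = 156 + 0.2857 × (48 − 156) = 125.144 → 125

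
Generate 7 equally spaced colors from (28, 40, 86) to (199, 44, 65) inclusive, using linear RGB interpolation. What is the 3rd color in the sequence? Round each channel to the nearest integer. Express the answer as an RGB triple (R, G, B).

(85, 41, 79)

With 7 swatches and endpoints inclusive, swatch 3 sits at t = (3 − 1)/(7 − 1) = 2/6 ≈ 0.3333.
R = 28 + 0.3333 × (199 − 28) = 84.994 → 85
G = 40 + 0.3333 × (44 − 40) = 41.333 → 41
B = 86 + 0.3333 × (65 − 86) = 79.001 → 79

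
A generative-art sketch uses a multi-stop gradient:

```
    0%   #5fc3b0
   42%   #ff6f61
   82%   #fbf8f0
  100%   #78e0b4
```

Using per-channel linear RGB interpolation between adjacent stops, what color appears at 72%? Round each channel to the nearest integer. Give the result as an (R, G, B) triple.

(252, 214, 204)

72% lies between the 42% and 82% stops, so the local fraction is t = (72 − 42)/(82 − 42) = 30/40 ≈ 0.75.
#ff6f61 → (255, 111, 97); #fbf8f0 → (251, 248, 240).
R = 255 + 0.75 × (251 − 255) = 252 → 252
G = 111 + 0.75 × (248 − 111) = 213.75 → 214
B = 97 + 0.75 × (240 − 97) = 204.25 → 204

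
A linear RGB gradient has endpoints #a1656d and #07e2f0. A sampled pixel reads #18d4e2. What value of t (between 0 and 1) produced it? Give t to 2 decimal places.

0.89

Invert the lerp on the R channel (largest span, 154): t = (24 − 161) / (7 − 161) = -137/-154 = 0.88961.
Check on G: (212 − 101)/(226 − 101) = 0.888 ✓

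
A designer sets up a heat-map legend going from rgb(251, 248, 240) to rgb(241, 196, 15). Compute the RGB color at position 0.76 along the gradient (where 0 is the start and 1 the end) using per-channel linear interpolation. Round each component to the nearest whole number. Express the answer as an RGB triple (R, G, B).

R = 251 + 0.76 × (241 − 251) = 251 + 0.76 × -10 = 243.4 → 243
G = 248 + 0.76 × (196 − 248) = 248 + 0.76 × -52 = 208.48 → 208
B = 240 + 0.76 × (15 − 240) = 240 + 0.76 × -225 = 69 → 69

(243, 208, 69)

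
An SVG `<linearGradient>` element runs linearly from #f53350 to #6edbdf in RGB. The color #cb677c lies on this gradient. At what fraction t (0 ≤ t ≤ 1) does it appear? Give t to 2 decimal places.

Invert the lerp on the G channel (largest span, 168): t = (103 − 51) / (219 − 51) = 52/168 = 0.30952.
Check on R: (203 − 245)/(110 − 245) = 0.3111 ✓

0.31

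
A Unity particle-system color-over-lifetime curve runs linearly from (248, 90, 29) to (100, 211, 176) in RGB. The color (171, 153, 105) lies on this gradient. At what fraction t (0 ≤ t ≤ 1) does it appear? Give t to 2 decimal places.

Invert the lerp on the R channel (largest span, 148): t = (171 − 248) / (100 − 248) = -77/-148 = 0.52027.
Check on G: (153 − 90)/(211 − 90) = 0.5207 ✓

0.52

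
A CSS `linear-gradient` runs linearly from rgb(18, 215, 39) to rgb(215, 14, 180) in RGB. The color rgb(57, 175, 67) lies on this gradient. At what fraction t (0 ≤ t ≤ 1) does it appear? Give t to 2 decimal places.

0.20

Invert the lerp on the G channel (largest span, 201): t = (175 − 215) / (14 − 215) = -40/-201 = 0.199.
Check on R: (57 − 18)/(215 − 18) = 0.198 ✓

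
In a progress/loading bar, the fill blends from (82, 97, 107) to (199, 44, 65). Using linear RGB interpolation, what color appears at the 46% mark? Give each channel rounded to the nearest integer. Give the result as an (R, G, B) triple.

(136, 73, 88)

46% corresponds to t = 0.46.
R = 82 + 0.46 × (199 − 82) = 82 + 0.46 × 117 = 135.82 → 136
G = 97 + 0.46 × (44 − 97) = 97 + 0.46 × -53 = 72.62 → 73
B = 107 + 0.46 × (65 − 107) = 107 + 0.46 × -42 = 87.68 → 88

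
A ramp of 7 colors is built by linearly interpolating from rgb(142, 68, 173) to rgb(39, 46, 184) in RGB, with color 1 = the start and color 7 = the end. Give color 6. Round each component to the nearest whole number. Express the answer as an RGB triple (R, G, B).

With 7 swatches and endpoints inclusive, swatch 6 sits at t = (6 − 1)/(7 − 1) = 5/6 ≈ 0.8333.
R = 142 + 0.8333 × (39 − 142) = 56.17 → 56
G = 68 + 0.8333 × (46 − 68) = 49.667 → 50
B = 173 + 0.8333 × (184 − 173) = 182.166 → 182

(56, 50, 182)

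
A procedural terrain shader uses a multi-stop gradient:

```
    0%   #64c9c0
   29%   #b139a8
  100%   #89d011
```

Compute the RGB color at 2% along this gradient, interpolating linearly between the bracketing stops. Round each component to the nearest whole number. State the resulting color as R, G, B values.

(105, 191, 190)

2% lies between the 0% and 29% stops, so the local fraction is t = (2 − 0)/(29 − 0) = 2/29 ≈ 0.069.
#64c9c0 → (100, 201, 192); #b139a8 → (177, 57, 168).
R = 100 + 0.069 × (177 − 100) = 105.313 → 105
G = 201 + 0.069 × (57 − 201) = 191.064 → 191
B = 192 + 0.069 × (168 − 192) = 190.344 → 190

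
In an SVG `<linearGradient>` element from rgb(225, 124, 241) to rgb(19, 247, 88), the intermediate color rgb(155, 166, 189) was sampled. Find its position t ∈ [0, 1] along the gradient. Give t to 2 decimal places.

0.34

Invert the lerp on the R channel (largest span, 206): t = (155 − 225) / (19 − 225) = -70/-206 = 0.33981.
Check on G: (166 − 124)/(247 − 124) = 0.3415 ✓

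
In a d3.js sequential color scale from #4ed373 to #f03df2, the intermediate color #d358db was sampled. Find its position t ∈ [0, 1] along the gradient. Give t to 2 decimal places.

Invert the lerp on the R channel (largest span, 162): t = (211 − 78) / (240 − 78) = 133/162 = 0.82099.
Check on G: (88 − 211)/(61 − 211) = 0.82 ✓

0.82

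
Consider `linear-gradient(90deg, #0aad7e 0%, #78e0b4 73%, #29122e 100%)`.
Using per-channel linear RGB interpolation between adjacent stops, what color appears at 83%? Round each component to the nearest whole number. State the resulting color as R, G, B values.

(91, 148, 130)

83% lies between the 73% and 100% stops, so the local fraction is t = (83 − 73)/(100 − 73) = 10/27 ≈ 0.3704.
#78e0b4 → (120, 224, 180); #29122e → (41, 18, 46).
R = 120 + 0.3704 × (41 − 120) = 90.738 → 91
G = 224 + 0.3704 × (18 − 224) = 147.698 → 148
B = 180 + 0.3704 × (46 − 180) = 130.366 → 130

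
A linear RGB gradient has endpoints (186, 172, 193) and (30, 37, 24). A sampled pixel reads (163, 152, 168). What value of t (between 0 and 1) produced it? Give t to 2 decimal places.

Invert the lerp on the B channel (largest span, 169): t = (168 − 193) / (24 − 193) = -25/-169 = 0.14793.
Check on R: (163 − 186)/(30 − 186) = 0.1474 ✓

0.15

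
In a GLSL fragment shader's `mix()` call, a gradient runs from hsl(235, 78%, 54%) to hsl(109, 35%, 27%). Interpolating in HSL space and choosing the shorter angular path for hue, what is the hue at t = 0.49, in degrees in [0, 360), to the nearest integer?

Hue arc: Δh = 109 − 235 = -126° (|Δh| ≤ 180, already the shorter path).
H = 235 + 0.49 × (-126) = 173.26 → 173°

173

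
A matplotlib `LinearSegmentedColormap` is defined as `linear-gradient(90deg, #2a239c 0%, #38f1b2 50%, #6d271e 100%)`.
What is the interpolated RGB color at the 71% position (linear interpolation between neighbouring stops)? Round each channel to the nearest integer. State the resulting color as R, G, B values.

(78, 156, 116)

71% lies between the 50% and 100% stops, so the local fraction is t = (71 − 50)/(100 − 50) = 21/50 ≈ 0.42.
#38f1b2 → (56, 241, 178); #6d271e → (109, 39, 30).
R = 56 + 0.42 × (109 − 56) = 78.26 → 78
G = 241 + 0.42 × (39 − 241) = 156.16 → 156
B = 178 + 0.42 × (30 − 178) = 115.84 → 116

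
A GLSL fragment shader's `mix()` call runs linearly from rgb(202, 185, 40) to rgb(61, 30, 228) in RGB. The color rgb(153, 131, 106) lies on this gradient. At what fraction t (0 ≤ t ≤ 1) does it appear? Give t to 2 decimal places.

Invert the lerp on the B channel (largest span, 188): t = (106 − 40) / (228 − 40) = 66/188 = 0.35106.
Check on R: (153 − 202)/(61 − 202) = 0.3475 ✓

0.35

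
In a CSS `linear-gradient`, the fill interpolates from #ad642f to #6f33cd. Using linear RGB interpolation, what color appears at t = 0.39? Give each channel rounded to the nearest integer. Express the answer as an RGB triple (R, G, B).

(149, 81, 109)

#ad642f → (173, 100, 47); #6f33cd → (111, 51, 205).
R = 173 + 0.39 × (111 − 173) = 173 + 0.39 × -62 = 148.82 → 149
G = 100 + 0.39 × (51 − 100) = 100 + 0.39 × -49 = 80.89 → 81
B = 47 + 0.39 × (205 − 47) = 47 + 0.39 × 158 = 108.62 → 109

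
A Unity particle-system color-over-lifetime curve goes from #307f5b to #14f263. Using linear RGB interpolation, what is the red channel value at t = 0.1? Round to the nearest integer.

R₁ = 48 (from #307f5b), R₂ = 20 (from #14f263).
R = 48 + 0.1 × (20 − 48) = 45.2 → 45

45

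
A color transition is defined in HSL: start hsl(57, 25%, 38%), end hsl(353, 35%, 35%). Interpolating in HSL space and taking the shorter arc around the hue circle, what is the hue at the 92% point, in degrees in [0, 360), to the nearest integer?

358

Hue: 353 − 57 = 296°, but |296| > 180 so the shorter arc goes the other way: Δh = 296 − 360 = -64°.
H = 57 + 0.92 × (-64) = -1.88 → -2 → -2 mod 360 = 358°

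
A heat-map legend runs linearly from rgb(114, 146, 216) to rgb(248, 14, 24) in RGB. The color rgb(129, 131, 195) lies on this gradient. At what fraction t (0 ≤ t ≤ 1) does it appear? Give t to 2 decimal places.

Invert the lerp on the B channel (largest span, 192): t = (195 − 216) / (24 − 216) = -21/-192 = 0.10938.
Check on R: (129 − 114)/(248 − 114) = 0.1119 ✓

0.11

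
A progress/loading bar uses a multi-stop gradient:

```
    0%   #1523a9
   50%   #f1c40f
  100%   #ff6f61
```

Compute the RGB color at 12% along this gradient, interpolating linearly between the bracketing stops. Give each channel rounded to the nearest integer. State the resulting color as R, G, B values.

12% lies between the 0% and 50% stops, so the local fraction is t = (12 − 0)/(50 − 0) = 12/50 ≈ 0.24.
#1523a9 → (21, 35, 169); #f1c40f → (241, 196, 15).
R = 21 + 0.24 × (241 − 21) = 73.8 → 74
G = 35 + 0.24 × (196 − 35) = 73.64 → 74
B = 169 + 0.24 × (15 − 169) = 132.04 → 132

(74, 74, 132)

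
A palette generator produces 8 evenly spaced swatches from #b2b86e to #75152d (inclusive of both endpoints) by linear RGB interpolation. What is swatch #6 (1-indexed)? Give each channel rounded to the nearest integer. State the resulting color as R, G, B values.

With 8 swatches and endpoints inclusive, swatch 6 sits at t = (6 − 1)/(8 − 1) = 5/7 ≈ 0.7143.
#b2b86e → (178, 184, 110); #75152d → (117, 21, 45).
R = 178 + 0.7143 × (117 − 178) = 134.428 → 134
G = 184 + 0.7143 × (21 − 184) = 67.569 → 68
B = 110 + 0.7143 × (45 − 110) = 63.57 → 64

(134, 68, 64)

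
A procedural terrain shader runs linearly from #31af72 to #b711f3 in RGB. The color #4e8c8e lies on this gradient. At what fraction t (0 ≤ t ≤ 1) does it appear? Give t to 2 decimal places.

Invert the lerp on the G channel (largest span, 158): t = (140 − 175) / (17 − 175) = -35/-158 = 0.22152.
Check on R: (78 − 49)/(183 − 49) = 0.2164 ✓

0.22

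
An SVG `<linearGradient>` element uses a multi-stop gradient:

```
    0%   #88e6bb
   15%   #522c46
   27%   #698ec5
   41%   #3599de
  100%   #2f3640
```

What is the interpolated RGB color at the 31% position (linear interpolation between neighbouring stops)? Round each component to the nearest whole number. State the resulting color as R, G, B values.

(90, 145, 204)

31% lies between the 27% and 41% stops, so the local fraction is t = (31 − 27)/(41 − 27) = 4/14 ≈ 0.2857.
#698ec5 → (105, 142, 197); #3599de → (53, 153, 222).
R = 105 + 0.2857 × (53 − 105) = 90.144 → 90
G = 142 + 0.2857 × (153 − 142) = 145.143 → 145
B = 197 + 0.2857 × (222 − 197) = 204.143 → 204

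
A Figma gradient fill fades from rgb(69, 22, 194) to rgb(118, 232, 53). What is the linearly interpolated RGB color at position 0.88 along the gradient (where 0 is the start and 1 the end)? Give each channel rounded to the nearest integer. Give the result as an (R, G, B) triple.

R = 69 + 0.88 × (118 − 69) = 69 + 0.88 × 49 = 112.12 → 112
G = 22 + 0.88 × (232 − 22) = 22 + 0.88 × 210 = 206.8 → 207
B = 194 + 0.88 × (53 − 194) = 194 + 0.88 × -141 = 69.92 → 70

(112, 207, 70)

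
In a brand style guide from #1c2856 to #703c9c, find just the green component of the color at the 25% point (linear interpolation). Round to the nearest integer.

G₁ = 40 (from #1c2856), G₂ = 60 (from #703c9c).
G = 40 + 0.25 × (60 − 40) = 45 → 45

45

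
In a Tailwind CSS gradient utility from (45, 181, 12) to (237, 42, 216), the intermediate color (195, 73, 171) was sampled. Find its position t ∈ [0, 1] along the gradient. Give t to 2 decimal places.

Invert the lerp on the B channel (largest span, 204): t = (171 − 12) / (216 − 12) = 159/204 = 0.77941.
Check on R: (195 − 45)/(237 − 45) = 0.7812 ✓

0.78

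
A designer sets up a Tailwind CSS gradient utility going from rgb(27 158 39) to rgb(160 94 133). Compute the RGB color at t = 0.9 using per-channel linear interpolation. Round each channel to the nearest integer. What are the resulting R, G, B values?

R = 27 + 0.9 × (160 − 27) = 27 + 0.9 × 133 = 146.7 → 147
G = 158 + 0.9 × (94 − 158) = 158 + 0.9 × -64 = 100.4 → 100
B = 39 + 0.9 × (133 − 39) = 39 + 0.9 × 94 = 123.6 → 124
So the blended color is (147, 100, 124), about #93647c.

(147, 100, 124)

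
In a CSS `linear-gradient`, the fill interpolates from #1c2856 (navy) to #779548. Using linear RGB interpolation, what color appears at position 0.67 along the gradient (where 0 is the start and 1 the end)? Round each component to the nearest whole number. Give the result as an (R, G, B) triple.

#1c2856 → (28, 40, 86); #779548 → (119, 149, 72).
R = 28 + 0.67 × (119 − 28) = 28 + 0.67 × 91 = 88.97 → 89
G = 40 + 0.67 × (149 − 40) = 40 + 0.67 × 109 = 113.03 → 113
B = 86 + 0.67 × (72 − 86) = 86 + 0.67 × -14 = 76.62 → 77

(89, 113, 77)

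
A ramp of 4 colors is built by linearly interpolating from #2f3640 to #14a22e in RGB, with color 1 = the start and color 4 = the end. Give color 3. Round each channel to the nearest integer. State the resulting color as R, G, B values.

(29, 126, 52)

With 4 swatches and endpoints inclusive, swatch 3 sits at t = (3 − 1)/(4 − 1) = 2/3 ≈ 0.6667.
#2f3640 → (47, 54, 64); #14a22e → (20, 162, 46).
R = 47 + 0.6667 × (20 − 47) = 28.999 → 29
G = 54 + 0.6667 × (162 − 54) = 126.004 → 126
B = 64 + 0.6667 × (46 − 64) = 51.999 → 52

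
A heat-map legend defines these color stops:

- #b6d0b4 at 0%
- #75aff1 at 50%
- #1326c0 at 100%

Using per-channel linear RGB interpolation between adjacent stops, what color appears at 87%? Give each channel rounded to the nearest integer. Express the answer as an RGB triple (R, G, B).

(44, 74, 205)

87% lies between the 50% and 100% stops, so the local fraction is t = (87 − 50)/(100 − 50) = 37/50 ≈ 0.74.
#75aff1 → (117, 175, 241); #1326c0 → (19, 38, 192).
R = 117 + 0.74 × (19 − 117) = 44.48 → 44
G = 175 + 0.74 × (38 − 175) = 73.62 → 74
B = 241 + 0.74 × (192 − 241) = 204.74 → 205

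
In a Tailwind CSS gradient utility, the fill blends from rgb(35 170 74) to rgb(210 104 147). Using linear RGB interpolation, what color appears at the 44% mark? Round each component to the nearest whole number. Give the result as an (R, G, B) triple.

44% corresponds to t = 0.44.
R = 35 + 0.44 × (210 − 35) = 35 + 0.44 × 175 = 112 → 112
G = 170 + 0.44 × (104 − 170) = 170 + 0.44 × -66 = 140.96 → 141
B = 74 + 0.44 × (147 − 74) = 74 + 0.44 × 73 = 106.12 → 106
So the blended color is (112, 141, 106), about #708d6a.

(112, 141, 106)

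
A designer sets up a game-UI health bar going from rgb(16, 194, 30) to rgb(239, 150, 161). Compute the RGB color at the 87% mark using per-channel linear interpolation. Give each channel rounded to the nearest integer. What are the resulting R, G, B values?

87% corresponds to t = 0.87.
R = 16 + 0.87 × (239 − 16) = 16 + 0.87 × 223 = 210.01 → 210
G = 194 + 0.87 × (150 − 194) = 194 + 0.87 × -44 = 155.72 → 156
B = 30 + 0.87 × (161 − 30) = 30 + 0.87 × 131 = 143.97 → 144
So the blended color is (210, 156, 144), about #d29c90.

(210, 156, 144)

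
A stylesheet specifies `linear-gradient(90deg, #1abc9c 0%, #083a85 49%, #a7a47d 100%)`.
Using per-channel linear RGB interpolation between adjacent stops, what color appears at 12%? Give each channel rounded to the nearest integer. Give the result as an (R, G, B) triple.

12% lies between the 0% and 49% stops, so the local fraction is t = (12 − 0)/(49 − 0) = 12/49 ≈ 0.2449.
#1abc9c → (26, 188, 156); #083a85 → (8, 58, 133).
R = 26 + 0.2449 × (8 − 26) = 21.592 → 22
G = 188 + 0.2449 × (58 − 188) = 156.163 → 156
B = 156 + 0.2449 × (133 − 156) = 150.367 → 150

(22, 156, 150)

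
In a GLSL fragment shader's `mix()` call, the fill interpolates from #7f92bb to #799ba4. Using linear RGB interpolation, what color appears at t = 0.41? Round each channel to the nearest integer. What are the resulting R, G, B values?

(125, 150, 178)

#7f92bb → (127, 146, 187); #799ba4 → (121, 155, 164).
R = 127 + 0.41 × (121 − 127) = 127 + 0.41 × -6 = 124.54 → 125
G = 146 + 0.41 × (155 − 146) = 146 + 0.41 × 9 = 149.69 → 150
B = 187 + 0.41 × (164 − 187) = 187 + 0.41 × -23 = 177.57 → 178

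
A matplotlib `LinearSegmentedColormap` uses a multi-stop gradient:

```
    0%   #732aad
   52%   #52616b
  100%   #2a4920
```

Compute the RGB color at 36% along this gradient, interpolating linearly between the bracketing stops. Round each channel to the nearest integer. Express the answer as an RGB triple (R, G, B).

36% lies between the 0% and 52% stops, so the local fraction is t = (36 − 0)/(52 − 0) = 36/52 ≈ 0.6923.
#732aad → (115, 42, 173); #52616b → (82, 97, 107).
R = 115 + 0.6923 × (82 − 115) = 92.154 → 92
G = 42 + 0.6923 × (97 − 42) = 80.077 → 80
B = 173 + 0.6923 × (107 − 173) = 127.308 → 127

(92, 80, 127)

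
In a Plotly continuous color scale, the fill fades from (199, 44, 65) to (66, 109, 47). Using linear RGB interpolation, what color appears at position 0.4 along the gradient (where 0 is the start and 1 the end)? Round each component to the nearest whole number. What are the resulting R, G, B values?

(146, 70, 58)

R = 199 + 0.4 × (66 − 199) = 199 + 0.4 × -133 = 145.8 → 146
G = 44 + 0.4 × (109 − 44) = 44 + 0.4 × 65 = 70 → 70
B = 65 + 0.4 × (47 − 65) = 65 + 0.4 × -18 = 57.8 → 58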